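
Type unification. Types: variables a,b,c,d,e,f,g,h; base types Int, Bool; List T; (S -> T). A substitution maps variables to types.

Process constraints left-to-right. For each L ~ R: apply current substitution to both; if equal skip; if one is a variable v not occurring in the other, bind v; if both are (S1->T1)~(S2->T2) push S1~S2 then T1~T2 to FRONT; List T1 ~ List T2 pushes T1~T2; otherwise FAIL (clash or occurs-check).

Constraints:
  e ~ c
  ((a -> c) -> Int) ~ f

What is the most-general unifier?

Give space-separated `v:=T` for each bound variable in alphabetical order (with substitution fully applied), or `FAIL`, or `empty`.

Answer: e:=c f:=((a -> c) -> Int)

Derivation:
step 1: unify e ~ c  [subst: {-} | 1 pending]
  bind e := c
step 2: unify ((a -> c) -> Int) ~ f  [subst: {e:=c} | 0 pending]
  bind f := ((a -> c) -> Int)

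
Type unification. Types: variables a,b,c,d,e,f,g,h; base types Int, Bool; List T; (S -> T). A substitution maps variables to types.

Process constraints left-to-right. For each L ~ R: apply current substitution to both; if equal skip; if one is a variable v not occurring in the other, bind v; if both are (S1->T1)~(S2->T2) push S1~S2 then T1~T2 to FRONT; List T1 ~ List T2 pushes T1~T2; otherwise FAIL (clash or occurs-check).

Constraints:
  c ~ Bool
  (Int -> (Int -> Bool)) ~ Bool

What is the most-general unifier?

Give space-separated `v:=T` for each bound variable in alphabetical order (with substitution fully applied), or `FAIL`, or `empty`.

step 1: unify c ~ Bool  [subst: {-} | 1 pending]
  bind c := Bool
step 2: unify (Int -> (Int -> Bool)) ~ Bool  [subst: {c:=Bool} | 0 pending]
  clash: (Int -> (Int -> Bool)) vs Bool

Answer: FAIL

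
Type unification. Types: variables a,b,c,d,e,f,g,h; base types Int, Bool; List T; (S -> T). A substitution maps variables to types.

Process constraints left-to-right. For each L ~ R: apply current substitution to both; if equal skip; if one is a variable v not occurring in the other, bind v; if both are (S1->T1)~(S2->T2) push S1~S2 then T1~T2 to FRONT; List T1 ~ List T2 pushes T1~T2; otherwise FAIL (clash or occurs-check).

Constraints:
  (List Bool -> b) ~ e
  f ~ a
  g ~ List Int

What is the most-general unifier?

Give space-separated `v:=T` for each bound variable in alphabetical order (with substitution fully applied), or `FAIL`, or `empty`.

Answer: e:=(List Bool -> b) f:=a g:=List Int

Derivation:
step 1: unify (List Bool -> b) ~ e  [subst: {-} | 2 pending]
  bind e := (List Bool -> b)
step 2: unify f ~ a  [subst: {e:=(List Bool -> b)} | 1 pending]
  bind f := a
step 3: unify g ~ List Int  [subst: {e:=(List Bool -> b), f:=a} | 0 pending]
  bind g := List Int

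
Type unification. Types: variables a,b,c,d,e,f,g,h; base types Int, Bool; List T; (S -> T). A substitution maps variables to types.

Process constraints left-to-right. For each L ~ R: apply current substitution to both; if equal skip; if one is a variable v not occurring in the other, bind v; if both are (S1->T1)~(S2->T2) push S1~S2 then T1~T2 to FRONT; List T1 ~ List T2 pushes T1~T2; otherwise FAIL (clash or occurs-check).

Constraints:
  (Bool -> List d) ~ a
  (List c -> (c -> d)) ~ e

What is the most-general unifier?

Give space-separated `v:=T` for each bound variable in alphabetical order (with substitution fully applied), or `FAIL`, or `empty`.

step 1: unify (Bool -> List d) ~ a  [subst: {-} | 1 pending]
  bind a := (Bool -> List d)
step 2: unify (List c -> (c -> d)) ~ e  [subst: {a:=(Bool -> List d)} | 0 pending]
  bind e := (List c -> (c -> d))

Answer: a:=(Bool -> List d) e:=(List c -> (c -> d))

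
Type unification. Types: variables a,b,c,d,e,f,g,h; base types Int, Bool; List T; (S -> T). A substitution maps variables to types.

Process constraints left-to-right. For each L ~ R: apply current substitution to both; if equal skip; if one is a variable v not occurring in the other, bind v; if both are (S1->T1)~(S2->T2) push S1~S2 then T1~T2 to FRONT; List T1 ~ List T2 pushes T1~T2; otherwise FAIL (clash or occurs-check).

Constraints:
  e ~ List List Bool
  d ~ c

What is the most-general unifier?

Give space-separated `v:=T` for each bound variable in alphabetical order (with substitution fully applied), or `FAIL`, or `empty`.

step 1: unify e ~ List List Bool  [subst: {-} | 1 pending]
  bind e := List List Bool
step 2: unify d ~ c  [subst: {e:=List List Bool} | 0 pending]
  bind d := c

Answer: d:=c e:=List List Bool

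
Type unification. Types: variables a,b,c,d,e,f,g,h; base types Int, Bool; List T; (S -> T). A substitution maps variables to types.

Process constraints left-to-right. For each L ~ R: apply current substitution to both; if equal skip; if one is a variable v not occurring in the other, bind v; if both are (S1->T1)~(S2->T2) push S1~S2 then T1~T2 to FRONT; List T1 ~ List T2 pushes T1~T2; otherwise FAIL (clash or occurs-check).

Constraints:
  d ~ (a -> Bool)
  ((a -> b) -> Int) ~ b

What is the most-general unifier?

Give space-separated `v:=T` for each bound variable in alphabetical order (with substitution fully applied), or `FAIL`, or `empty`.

Answer: FAIL

Derivation:
step 1: unify d ~ (a -> Bool)  [subst: {-} | 1 pending]
  bind d := (a -> Bool)
step 2: unify ((a -> b) -> Int) ~ b  [subst: {d:=(a -> Bool)} | 0 pending]
  occurs-check fail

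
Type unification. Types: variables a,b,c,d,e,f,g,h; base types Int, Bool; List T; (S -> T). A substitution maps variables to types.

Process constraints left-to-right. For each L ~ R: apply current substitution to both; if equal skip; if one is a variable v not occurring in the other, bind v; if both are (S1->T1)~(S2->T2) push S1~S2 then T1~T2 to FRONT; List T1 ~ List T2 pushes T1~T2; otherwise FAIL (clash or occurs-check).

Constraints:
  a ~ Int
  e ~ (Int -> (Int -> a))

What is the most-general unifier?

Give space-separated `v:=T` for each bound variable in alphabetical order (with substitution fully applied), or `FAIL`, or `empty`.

step 1: unify a ~ Int  [subst: {-} | 1 pending]
  bind a := Int
step 2: unify e ~ (Int -> (Int -> Int))  [subst: {a:=Int} | 0 pending]
  bind e := (Int -> (Int -> Int))

Answer: a:=Int e:=(Int -> (Int -> Int))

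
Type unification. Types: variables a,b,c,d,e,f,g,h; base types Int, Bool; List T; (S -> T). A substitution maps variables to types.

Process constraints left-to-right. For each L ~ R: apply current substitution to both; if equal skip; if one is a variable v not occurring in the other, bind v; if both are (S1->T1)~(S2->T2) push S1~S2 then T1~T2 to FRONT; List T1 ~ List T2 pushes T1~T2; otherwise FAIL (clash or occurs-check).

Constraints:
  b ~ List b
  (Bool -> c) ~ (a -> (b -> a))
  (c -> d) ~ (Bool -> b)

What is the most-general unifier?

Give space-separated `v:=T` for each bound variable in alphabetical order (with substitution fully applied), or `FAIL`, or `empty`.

step 1: unify b ~ List b  [subst: {-} | 2 pending]
  occurs-check fail: b in List b

Answer: FAIL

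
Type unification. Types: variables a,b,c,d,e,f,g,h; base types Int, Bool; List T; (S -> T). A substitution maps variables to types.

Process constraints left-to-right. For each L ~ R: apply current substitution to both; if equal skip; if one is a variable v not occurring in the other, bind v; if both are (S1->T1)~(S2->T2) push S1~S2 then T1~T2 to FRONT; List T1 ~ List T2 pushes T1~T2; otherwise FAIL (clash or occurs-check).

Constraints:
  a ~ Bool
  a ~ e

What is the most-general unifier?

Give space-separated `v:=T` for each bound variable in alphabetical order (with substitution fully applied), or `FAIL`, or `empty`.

Answer: a:=Bool e:=Bool

Derivation:
step 1: unify a ~ Bool  [subst: {-} | 1 pending]
  bind a := Bool
step 2: unify Bool ~ e  [subst: {a:=Bool} | 0 pending]
  bind e := Bool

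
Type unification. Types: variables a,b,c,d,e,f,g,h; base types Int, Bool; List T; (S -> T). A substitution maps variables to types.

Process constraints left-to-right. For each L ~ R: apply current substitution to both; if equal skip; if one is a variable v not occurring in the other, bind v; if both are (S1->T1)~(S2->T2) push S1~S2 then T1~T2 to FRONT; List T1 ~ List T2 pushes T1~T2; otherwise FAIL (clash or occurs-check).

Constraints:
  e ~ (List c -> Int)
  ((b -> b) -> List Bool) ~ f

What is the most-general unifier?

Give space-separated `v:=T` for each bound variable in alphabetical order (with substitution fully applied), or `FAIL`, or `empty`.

step 1: unify e ~ (List c -> Int)  [subst: {-} | 1 pending]
  bind e := (List c -> Int)
step 2: unify ((b -> b) -> List Bool) ~ f  [subst: {e:=(List c -> Int)} | 0 pending]
  bind f := ((b -> b) -> List Bool)

Answer: e:=(List c -> Int) f:=((b -> b) -> List Bool)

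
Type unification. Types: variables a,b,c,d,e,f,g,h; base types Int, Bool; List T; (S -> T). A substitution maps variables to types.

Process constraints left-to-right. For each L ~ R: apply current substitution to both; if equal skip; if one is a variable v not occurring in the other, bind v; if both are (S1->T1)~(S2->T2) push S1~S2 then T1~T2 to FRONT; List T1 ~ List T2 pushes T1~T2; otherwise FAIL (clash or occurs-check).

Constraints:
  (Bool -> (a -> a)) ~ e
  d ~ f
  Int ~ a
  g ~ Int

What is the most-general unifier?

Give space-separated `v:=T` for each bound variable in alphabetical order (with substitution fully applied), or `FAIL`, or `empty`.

step 1: unify (Bool -> (a -> a)) ~ e  [subst: {-} | 3 pending]
  bind e := (Bool -> (a -> a))
step 2: unify d ~ f  [subst: {e:=(Bool -> (a -> a))} | 2 pending]
  bind d := f
step 3: unify Int ~ a  [subst: {e:=(Bool -> (a -> a)), d:=f} | 1 pending]
  bind a := Int
step 4: unify g ~ Int  [subst: {e:=(Bool -> (a -> a)), d:=f, a:=Int} | 0 pending]
  bind g := Int

Answer: a:=Int d:=f e:=(Bool -> (Int -> Int)) g:=Int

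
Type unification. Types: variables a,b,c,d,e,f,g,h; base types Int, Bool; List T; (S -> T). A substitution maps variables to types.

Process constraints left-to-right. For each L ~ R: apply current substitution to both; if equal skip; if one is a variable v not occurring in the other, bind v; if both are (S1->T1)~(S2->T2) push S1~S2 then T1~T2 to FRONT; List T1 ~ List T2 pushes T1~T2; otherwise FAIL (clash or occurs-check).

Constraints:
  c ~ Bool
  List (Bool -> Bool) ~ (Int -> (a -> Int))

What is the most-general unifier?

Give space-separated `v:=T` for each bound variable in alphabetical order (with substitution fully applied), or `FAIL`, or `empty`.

step 1: unify c ~ Bool  [subst: {-} | 1 pending]
  bind c := Bool
step 2: unify List (Bool -> Bool) ~ (Int -> (a -> Int))  [subst: {c:=Bool} | 0 pending]
  clash: List (Bool -> Bool) vs (Int -> (a -> Int))

Answer: FAIL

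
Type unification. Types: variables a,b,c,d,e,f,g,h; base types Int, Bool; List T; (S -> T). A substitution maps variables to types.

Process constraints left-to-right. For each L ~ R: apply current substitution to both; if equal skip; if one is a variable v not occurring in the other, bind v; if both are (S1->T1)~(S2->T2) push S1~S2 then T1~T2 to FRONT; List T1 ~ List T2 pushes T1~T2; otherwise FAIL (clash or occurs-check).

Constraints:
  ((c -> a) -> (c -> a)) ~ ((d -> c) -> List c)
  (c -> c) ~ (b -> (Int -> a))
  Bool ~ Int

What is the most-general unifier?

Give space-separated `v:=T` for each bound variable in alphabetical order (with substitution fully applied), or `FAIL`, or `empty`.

step 1: unify ((c -> a) -> (c -> a)) ~ ((d -> c) -> List c)  [subst: {-} | 2 pending]
  -> decompose arrow: push (c -> a)~(d -> c), (c -> a)~List c
step 2: unify (c -> a) ~ (d -> c)  [subst: {-} | 3 pending]
  -> decompose arrow: push c~d, a~c
step 3: unify c ~ d  [subst: {-} | 4 pending]
  bind c := d
step 4: unify a ~ d  [subst: {c:=d} | 3 pending]
  bind a := d
step 5: unify (d -> d) ~ List d  [subst: {c:=d, a:=d} | 2 pending]
  clash: (d -> d) vs List d

Answer: FAIL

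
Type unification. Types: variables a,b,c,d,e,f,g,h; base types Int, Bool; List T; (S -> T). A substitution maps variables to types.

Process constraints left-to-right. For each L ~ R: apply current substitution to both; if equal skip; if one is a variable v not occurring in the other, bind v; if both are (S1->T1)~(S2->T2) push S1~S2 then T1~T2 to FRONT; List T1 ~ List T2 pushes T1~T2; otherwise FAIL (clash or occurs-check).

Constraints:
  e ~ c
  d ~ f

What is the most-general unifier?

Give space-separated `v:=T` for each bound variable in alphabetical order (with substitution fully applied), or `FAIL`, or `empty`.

step 1: unify e ~ c  [subst: {-} | 1 pending]
  bind e := c
step 2: unify d ~ f  [subst: {e:=c} | 0 pending]
  bind d := f

Answer: d:=f e:=c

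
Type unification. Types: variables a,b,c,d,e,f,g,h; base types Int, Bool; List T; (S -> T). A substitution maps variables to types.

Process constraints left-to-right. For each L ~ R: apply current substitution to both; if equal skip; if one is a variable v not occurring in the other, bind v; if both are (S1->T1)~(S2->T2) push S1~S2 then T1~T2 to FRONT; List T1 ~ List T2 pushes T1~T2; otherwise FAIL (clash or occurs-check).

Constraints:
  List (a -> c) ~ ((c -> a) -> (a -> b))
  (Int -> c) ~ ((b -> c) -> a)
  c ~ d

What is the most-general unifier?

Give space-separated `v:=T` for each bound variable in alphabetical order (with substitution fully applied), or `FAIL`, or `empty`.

step 1: unify List (a -> c) ~ ((c -> a) -> (a -> b))  [subst: {-} | 2 pending]
  clash: List (a -> c) vs ((c -> a) -> (a -> b))

Answer: FAIL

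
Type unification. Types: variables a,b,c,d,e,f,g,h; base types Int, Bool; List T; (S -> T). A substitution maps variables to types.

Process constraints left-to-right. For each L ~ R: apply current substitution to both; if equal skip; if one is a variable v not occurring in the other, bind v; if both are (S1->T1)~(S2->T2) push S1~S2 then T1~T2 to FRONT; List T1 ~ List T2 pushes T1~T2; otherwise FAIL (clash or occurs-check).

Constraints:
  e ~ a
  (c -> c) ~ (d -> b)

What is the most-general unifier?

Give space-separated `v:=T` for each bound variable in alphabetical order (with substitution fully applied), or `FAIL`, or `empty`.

step 1: unify e ~ a  [subst: {-} | 1 pending]
  bind e := a
step 2: unify (c -> c) ~ (d -> b)  [subst: {e:=a} | 0 pending]
  -> decompose arrow: push c~d, c~b
step 3: unify c ~ d  [subst: {e:=a} | 1 pending]
  bind c := d
step 4: unify d ~ b  [subst: {e:=a, c:=d} | 0 pending]
  bind d := b

Answer: c:=b d:=b e:=a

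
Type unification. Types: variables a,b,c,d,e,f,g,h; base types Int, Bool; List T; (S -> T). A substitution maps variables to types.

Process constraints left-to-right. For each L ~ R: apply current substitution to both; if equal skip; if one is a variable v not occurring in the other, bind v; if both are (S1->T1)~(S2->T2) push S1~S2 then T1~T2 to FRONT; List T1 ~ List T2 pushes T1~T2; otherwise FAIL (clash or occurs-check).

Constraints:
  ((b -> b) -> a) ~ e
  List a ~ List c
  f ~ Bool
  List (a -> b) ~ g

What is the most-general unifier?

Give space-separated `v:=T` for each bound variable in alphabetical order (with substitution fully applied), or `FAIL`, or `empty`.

step 1: unify ((b -> b) -> a) ~ e  [subst: {-} | 3 pending]
  bind e := ((b -> b) -> a)
step 2: unify List a ~ List c  [subst: {e:=((b -> b) -> a)} | 2 pending]
  -> decompose List: push a~c
step 3: unify a ~ c  [subst: {e:=((b -> b) -> a)} | 2 pending]
  bind a := c
step 4: unify f ~ Bool  [subst: {e:=((b -> b) -> a), a:=c} | 1 pending]
  bind f := Bool
step 5: unify List (c -> b) ~ g  [subst: {e:=((b -> b) -> a), a:=c, f:=Bool} | 0 pending]
  bind g := List (c -> b)

Answer: a:=c e:=((b -> b) -> c) f:=Bool g:=List (c -> b)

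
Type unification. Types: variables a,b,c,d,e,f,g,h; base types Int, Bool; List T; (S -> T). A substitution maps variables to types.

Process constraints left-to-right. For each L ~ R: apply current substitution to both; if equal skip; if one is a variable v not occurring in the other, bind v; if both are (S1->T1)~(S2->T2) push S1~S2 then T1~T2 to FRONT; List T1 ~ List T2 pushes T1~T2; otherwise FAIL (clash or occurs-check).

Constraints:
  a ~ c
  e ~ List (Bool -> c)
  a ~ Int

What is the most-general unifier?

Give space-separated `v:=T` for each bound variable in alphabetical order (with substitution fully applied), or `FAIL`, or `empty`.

step 1: unify a ~ c  [subst: {-} | 2 pending]
  bind a := c
step 2: unify e ~ List (Bool -> c)  [subst: {a:=c} | 1 pending]
  bind e := List (Bool -> c)
step 3: unify c ~ Int  [subst: {a:=c, e:=List (Bool -> c)} | 0 pending]
  bind c := Int

Answer: a:=Int c:=Int e:=List (Bool -> Int)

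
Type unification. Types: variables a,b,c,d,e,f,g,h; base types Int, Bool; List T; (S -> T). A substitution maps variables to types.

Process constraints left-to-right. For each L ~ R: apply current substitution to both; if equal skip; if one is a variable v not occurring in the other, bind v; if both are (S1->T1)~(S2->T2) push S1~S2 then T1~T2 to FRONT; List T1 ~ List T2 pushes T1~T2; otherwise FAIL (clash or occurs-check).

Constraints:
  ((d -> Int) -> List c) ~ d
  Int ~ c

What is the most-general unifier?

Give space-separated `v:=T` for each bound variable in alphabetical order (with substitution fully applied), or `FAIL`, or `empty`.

step 1: unify ((d -> Int) -> List c) ~ d  [subst: {-} | 1 pending]
  occurs-check fail

Answer: FAIL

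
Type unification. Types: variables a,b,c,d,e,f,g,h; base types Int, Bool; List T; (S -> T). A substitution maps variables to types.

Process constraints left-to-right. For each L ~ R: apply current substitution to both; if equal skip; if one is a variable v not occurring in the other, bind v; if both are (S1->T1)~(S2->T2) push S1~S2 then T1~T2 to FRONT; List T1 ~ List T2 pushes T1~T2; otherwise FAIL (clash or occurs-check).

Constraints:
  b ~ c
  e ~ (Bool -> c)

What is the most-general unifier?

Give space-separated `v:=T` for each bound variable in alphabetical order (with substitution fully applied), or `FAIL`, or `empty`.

step 1: unify b ~ c  [subst: {-} | 1 pending]
  bind b := c
step 2: unify e ~ (Bool -> c)  [subst: {b:=c} | 0 pending]
  bind e := (Bool -> c)

Answer: b:=c e:=(Bool -> c)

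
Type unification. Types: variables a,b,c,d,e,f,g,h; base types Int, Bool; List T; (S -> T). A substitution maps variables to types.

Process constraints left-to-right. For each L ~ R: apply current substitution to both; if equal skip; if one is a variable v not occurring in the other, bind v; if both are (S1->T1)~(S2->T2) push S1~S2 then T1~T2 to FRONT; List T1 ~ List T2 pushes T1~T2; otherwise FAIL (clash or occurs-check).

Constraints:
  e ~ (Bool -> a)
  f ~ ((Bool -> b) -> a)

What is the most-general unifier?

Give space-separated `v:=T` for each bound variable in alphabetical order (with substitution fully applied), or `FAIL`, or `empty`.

Answer: e:=(Bool -> a) f:=((Bool -> b) -> a)

Derivation:
step 1: unify e ~ (Bool -> a)  [subst: {-} | 1 pending]
  bind e := (Bool -> a)
step 2: unify f ~ ((Bool -> b) -> a)  [subst: {e:=(Bool -> a)} | 0 pending]
  bind f := ((Bool -> b) -> a)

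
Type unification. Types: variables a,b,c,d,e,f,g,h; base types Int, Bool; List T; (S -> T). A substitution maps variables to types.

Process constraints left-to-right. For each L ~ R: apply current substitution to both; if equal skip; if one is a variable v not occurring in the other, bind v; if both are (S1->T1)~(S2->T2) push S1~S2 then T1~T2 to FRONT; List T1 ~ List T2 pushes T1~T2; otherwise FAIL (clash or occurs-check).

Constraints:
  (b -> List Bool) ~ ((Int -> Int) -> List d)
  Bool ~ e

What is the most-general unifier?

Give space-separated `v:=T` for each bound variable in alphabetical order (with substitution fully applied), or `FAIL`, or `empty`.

Answer: b:=(Int -> Int) d:=Bool e:=Bool

Derivation:
step 1: unify (b -> List Bool) ~ ((Int -> Int) -> List d)  [subst: {-} | 1 pending]
  -> decompose arrow: push b~(Int -> Int), List Bool~List d
step 2: unify b ~ (Int -> Int)  [subst: {-} | 2 pending]
  bind b := (Int -> Int)
step 3: unify List Bool ~ List d  [subst: {b:=(Int -> Int)} | 1 pending]
  -> decompose List: push Bool~d
step 4: unify Bool ~ d  [subst: {b:=(Int -> Int)} | 1 pending]
  bind d := Bool
step 5: unify Bool ~ e  [subst: {b:=(Int -> Int), d:=Bool} | 0 pending]
  bind e := Bool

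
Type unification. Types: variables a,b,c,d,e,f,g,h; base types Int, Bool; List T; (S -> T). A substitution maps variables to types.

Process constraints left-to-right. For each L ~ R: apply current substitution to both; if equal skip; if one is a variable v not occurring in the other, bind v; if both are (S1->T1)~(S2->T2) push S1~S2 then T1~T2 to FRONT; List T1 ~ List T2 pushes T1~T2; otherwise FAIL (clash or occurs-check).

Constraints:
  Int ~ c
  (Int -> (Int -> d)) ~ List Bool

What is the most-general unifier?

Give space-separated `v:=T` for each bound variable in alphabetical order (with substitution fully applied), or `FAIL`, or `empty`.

step 1: unify Int ~ c  [subst: {-} | 1 pending]
  bind c := Int
step 2: unify (Int -> (Int -> d)) ~ List Bool  [subst: {c:=Int} | 0 pending]
  clash: (Int -> (Int -> d)) vs List Bool

Answer: FAIL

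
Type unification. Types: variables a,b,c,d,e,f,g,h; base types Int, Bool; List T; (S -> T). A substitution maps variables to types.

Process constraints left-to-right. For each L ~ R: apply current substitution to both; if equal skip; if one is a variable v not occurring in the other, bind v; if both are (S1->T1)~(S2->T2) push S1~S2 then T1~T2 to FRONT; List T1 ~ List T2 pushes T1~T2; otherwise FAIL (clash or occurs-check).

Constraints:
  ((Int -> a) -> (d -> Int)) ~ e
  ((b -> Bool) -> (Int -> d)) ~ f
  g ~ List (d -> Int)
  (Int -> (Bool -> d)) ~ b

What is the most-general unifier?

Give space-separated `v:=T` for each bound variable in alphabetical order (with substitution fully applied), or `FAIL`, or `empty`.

Answer: b:=(Int -> (Bool -> d)) e:=((Int -> a) -> (d -> Int)) f:=(((Int -> (Bool -> d)) -> Bool) -> (Int -> d)) g:=List (d -> Int)

Derivation:
step 1: unify ((Int -> a) -> (d -> Int)) ~ e  [subst: {-} | 3 pending]
  bind e := ((Int -> a) -> (d -> Int))
step 2: unify ((b -> Bool) -> (Int -> d)) ~ f  [subst: {e:=((Int -> a) -> (d -> Int))} | 2 pending]
  bind f := ((b -> Bool) -> (Int -> d))
step 3: unify g ~ List (d -> Int)  [subst: {e:=((Int -> a) -> (d -> Int)), f:=((b -> Bool) -> (Int -> d))} | 1 pending]
  bind g := List (d -> Int)
step 4: unify (Int -> (Bool -> d)) ~ b  [subst: {e:=((Int -> a) -> (d -> Int)), f:=((b -> Bool) -> (Int -> d)), g:=List (d -> Int)} | 0 pending]
  bind b := (Int -> (Bool -> d))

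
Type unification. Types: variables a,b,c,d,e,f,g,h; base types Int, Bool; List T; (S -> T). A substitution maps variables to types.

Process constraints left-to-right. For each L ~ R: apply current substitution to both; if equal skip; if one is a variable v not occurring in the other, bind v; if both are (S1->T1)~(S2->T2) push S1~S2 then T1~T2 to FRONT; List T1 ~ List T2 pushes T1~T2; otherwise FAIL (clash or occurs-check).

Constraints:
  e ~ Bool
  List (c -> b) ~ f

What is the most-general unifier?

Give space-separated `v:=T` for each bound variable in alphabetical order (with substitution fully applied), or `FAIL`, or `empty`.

step 1: unify e ~ Bool  [subst: {-} | 1 pending]
  bind e := Bool
step 2: unify List (c -> b) ~ f  [subst: {e:=Bool} | 0 pending]
  bind f := List (c -> b)

Answer: e:=Bool f:=List (c -> b)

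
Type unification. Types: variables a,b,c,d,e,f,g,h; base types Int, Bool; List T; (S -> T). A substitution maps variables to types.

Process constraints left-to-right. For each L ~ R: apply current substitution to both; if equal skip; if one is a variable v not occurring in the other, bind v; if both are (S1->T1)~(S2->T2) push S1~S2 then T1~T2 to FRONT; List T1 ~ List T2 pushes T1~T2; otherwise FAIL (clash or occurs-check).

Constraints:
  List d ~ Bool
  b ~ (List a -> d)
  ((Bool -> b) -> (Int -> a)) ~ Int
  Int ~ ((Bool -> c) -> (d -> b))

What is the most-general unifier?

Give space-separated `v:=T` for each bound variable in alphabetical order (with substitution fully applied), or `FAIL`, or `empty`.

Answer: FAIL

Derivation:
step 1: unify List d ~ Bool  [subst: {-} | 3 pending]
  clash: List d vs Bool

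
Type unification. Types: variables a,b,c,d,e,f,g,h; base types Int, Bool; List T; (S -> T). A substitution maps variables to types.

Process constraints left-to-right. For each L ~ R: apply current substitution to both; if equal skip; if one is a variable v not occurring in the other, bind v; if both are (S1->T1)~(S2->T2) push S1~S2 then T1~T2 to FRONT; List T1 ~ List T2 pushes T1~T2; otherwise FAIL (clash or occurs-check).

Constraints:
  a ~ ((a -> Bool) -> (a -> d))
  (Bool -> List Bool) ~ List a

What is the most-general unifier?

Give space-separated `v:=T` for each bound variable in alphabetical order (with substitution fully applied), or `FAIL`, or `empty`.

step 1: unify a ~ ((a -> Bool) -> (a -> d))  [subst: {-} | 1 pending]
  occurs-check fail: a in ((a -> Bool) -> (a -> d))

Answer: FAIL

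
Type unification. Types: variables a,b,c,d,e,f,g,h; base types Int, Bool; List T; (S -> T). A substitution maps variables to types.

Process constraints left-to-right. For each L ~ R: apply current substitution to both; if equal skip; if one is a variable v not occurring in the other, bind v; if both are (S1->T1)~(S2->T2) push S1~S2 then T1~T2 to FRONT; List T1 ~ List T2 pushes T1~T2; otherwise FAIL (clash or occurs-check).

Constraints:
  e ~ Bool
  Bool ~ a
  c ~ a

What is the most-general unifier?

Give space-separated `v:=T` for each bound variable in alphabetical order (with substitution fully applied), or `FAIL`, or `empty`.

Answer: a:=Bool c:=Bool e:=Bool

Derivation:
step 1: unify e ~ Bool  [subst: {-} | 2 pending]
  bind e := Bool
step 2: unify Bool ~ a  [subst: {e:=Bool} | 1 pending]
  bind a := Bool
step 3: unify c ~ Bool  [subst: {e:=Bool, a:=Bool} | 0 pending]
  bind c := Bool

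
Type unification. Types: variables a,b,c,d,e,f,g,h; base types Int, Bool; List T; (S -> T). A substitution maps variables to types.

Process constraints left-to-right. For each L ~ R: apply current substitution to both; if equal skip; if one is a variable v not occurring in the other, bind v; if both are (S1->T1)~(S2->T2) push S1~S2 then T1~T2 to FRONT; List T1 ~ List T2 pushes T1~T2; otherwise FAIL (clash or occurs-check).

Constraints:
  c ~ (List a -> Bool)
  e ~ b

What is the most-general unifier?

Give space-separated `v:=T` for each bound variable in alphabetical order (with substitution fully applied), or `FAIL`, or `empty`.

Answer: c:=(List a -> Bool) e:=b

Derivation:
step 1: unify c ~ (List a -> Bool)  [subst: {-} | 1 pending]
  bind c := (List a -> Bool)
step 2: unify e ~ b  [subst: {c:=(List a -> Bool)} | 0 pending]
  bind e := b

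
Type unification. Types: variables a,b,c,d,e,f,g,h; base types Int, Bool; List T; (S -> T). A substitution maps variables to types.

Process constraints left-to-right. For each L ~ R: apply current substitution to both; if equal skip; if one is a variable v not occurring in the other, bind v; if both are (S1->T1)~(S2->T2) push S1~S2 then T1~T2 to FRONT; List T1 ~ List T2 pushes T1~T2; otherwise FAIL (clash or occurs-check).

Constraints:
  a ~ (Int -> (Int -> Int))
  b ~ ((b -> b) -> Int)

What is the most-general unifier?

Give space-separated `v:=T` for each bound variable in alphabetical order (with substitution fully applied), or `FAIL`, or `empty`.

Answer: FAIL

Derivation:
step 1: unify a ~ (Int -> (Int -> Int))  [subst: {-} | 1 pending]
  bind a := (Int -> (Int -> Int))
step 2: unify b ~ ((b -> b) -> Int)  [subst: {a:=(Int -> (Int -> Int))} | 0 pending]
  occurs-check fail: b in ((b -> b) -> Int)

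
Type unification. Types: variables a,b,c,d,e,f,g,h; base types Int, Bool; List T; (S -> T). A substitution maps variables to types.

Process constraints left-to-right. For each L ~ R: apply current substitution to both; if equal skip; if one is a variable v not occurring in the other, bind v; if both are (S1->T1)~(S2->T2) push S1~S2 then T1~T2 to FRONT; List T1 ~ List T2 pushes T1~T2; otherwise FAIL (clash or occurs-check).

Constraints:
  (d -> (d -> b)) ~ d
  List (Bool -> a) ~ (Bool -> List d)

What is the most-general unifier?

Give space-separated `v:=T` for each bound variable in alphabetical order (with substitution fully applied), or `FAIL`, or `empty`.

step 1: unify (d -> (d -> b)) ~ d  [subst: {-} | 1 pending]
  occurs-check fail

Answer: FAIL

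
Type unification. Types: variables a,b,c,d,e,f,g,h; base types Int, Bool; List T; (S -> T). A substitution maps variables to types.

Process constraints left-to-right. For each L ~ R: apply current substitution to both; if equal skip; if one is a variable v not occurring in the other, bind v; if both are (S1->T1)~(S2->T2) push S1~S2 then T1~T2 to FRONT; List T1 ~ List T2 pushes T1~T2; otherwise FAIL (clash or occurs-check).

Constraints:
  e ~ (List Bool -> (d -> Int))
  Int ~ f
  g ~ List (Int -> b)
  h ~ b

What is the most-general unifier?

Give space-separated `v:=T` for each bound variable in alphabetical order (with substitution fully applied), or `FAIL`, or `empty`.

step 1: unify e ~ (List Bool -> (d -> Int))  [subst: {-} | 3 pending]
  bind e := (List Bool -> (d -> Int))
step 2: unify Int ~ f  [subst: {e:=(List Bool -> (d -> Int))} | 2 pending]
  bind f := Int
step 3: unify g ~ List (Int -> b)  [subst: {e:=(List Bool -> (d -> Int)), f:=Int} | 1 pending]
  bind g := List (Int -> b)
step 4: unify h ~ b  [subst: {e:=(List Bool -> (d -> Int)), f:=Int, g:=List (Int -> b)} | 0 pending]
  bind h := b

Answer: e:=(List Bool -> (d -> Int)) f:=Int g:=List (Int -> b) h:=b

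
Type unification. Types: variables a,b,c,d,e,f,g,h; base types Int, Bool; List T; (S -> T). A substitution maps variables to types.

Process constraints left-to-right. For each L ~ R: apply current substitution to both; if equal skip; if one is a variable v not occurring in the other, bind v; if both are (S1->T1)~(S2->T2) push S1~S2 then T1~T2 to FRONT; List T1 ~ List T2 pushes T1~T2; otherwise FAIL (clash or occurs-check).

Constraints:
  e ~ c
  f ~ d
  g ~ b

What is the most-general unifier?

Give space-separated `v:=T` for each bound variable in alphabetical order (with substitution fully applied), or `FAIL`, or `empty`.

Answer: e:=c f:=d g:=b

Derivation:
step 1: unify e ~ c  [subst: {-} | 2 pending]
  bind e := c
step 2: unify f ~ d  [subst: {e:=c} | 1 pending]
  bind f := d
step 3: unify g ~ b  [subst: {e:=c, f:=d} | 0 pending]
  bind g := b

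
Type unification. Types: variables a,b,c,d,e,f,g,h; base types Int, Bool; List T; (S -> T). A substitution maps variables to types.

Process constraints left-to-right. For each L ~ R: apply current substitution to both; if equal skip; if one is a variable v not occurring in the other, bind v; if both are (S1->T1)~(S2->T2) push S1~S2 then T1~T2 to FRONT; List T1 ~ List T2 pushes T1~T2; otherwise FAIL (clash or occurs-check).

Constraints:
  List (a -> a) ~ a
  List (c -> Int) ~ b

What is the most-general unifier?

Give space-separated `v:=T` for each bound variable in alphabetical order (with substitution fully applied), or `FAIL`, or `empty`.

Answer: FAIL

Derivation:
step 1: unify List (a -> a) ~ a  [subst: {-} | 1 pending]
  occurs-check fail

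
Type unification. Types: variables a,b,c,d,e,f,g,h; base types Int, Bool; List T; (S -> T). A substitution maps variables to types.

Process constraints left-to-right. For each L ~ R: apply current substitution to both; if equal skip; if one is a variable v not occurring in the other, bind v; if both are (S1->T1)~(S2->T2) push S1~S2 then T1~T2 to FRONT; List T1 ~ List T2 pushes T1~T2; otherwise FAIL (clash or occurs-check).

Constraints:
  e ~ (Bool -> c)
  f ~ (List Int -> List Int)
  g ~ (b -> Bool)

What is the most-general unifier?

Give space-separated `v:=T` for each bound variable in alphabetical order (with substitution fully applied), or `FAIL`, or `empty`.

step 1: unify e ~ (Bool -> c)  [subst: {-} | 2 pending]
  bind e := (Bool -> c)
step 2: unify f ~ (List Int -> List Int)  [subst: {e:=(Bool -> c)} | 1 pending]
  bind f := (List Int -> List Int)
step 3: unify g ~ (b -> Bool)  [subst: {e:=(Bool -> c), f:=(List Int -> List Int)} | 0 pending]
  bind g := (b -> Bool)

Answer: e:=(Bool -> c) f:=(List Int -> List Int) g:=(b -> Bool)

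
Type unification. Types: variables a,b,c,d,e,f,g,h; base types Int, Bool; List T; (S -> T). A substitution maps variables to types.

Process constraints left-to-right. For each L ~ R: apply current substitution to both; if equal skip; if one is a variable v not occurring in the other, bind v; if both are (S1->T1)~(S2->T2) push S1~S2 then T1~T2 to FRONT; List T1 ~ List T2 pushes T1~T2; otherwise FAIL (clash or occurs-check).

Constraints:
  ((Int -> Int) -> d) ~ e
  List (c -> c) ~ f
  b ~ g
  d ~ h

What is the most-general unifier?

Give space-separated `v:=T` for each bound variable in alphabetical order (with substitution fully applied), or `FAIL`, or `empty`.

step 1: unify ((Int -> Int) -> d) ~ e  [subst: {-} | 3 pending]
  bind e := ((Int -> Int) -> d)
step 2: unify List (c -> c) ~ f  [subst: {e:=((Int -> Int) -> d)} | 2 pending]
  bind f := List (c -> c)
step 3: unify b ~ g  [subst: {e:=((Int -> Int) -> d), f:=List (c -> c)} | 1 pending]
  bind b := g
step 4: unify d ~ h  [subst: {e:=((Int -> Int) -> d), f:=List (c -> c), b:=g} | 0 pending]
  bind d := h

Answer: b:=g d:=h e:=((Int -> Int) -> h) f:=List (c -> c)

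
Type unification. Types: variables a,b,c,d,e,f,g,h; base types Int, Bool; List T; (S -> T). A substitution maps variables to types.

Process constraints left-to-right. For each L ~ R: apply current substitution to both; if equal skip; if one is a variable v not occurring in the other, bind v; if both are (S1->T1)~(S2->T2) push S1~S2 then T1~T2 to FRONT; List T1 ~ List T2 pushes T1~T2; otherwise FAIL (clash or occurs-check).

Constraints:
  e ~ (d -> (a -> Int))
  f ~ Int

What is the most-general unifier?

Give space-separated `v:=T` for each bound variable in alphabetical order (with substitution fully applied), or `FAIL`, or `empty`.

Answer: e:=(d -> (a -> Int)) f:=Int

Derivation:
step 1: unify e ~ (d -> (a -> Int))  [subst: {-} | 1 pending]
  bind e := (d -> (a -> Int))
step 2: unify f ~ Int  [subst: {e:=(d -> (a -> Int))} | 0 pending]
  bind f := Int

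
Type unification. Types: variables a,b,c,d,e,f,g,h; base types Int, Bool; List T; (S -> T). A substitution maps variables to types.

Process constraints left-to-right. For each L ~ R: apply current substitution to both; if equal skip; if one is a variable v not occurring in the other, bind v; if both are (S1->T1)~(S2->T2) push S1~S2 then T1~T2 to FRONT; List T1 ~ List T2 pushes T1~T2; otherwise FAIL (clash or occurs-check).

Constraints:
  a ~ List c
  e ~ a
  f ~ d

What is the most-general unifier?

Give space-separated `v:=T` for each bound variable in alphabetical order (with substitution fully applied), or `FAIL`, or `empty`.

step 1: unify a ~ List c  [subst: {-} | 2 pending]
  bind a := List c
step 2: unify e ~ List c  [subst: {a:=List c} | 1 pending]
  bind e := List c
step 3: unify f ~ d  [subst: {a:=List c, e:=List c} | 0 pending]
  bind f := d

Answer: a:=List c e:=List c f:=d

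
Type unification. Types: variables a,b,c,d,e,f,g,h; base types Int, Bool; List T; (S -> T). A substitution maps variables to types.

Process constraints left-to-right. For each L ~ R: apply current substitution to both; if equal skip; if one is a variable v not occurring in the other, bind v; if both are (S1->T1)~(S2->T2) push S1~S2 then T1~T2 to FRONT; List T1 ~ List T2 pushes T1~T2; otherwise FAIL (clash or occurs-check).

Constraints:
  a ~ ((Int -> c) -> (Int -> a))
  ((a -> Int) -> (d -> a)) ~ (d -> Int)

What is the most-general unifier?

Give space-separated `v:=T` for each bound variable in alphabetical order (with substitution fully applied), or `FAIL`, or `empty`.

step 1: unify a ~ ((Int -> c) -> (Int -> a))  [subst: {-} | 1 pending]
  occurs-check fail: a in ((Int -> c) -> (Int -> a))

Answer: FAIL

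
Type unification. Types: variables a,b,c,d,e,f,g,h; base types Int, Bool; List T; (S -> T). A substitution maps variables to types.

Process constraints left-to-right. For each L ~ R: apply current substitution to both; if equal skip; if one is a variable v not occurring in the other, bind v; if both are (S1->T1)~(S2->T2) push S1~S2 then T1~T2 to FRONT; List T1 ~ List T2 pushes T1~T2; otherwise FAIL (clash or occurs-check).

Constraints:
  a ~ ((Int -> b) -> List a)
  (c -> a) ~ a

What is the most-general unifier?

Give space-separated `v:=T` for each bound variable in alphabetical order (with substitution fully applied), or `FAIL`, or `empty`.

step 1: unify a ~ ((Int -> b) -> List a)  [subst: {-} | 1 pending]
  occurs-check fail: a in ((Int -> b) -> List a)

Answer: FAIL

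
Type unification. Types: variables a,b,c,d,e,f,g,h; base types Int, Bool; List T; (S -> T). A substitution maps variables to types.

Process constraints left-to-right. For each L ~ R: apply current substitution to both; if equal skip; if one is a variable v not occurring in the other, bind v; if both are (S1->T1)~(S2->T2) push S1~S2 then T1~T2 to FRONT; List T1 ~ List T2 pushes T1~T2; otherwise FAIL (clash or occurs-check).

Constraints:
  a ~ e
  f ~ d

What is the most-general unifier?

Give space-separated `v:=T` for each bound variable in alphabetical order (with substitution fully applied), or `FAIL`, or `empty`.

Answer: a:=e f:=d

Derivation:
step 1: unify a ~ e  [subst: {-} | 1 pending]
  bind a := e
step 2: unify f ~ d  [subst: {a:=e} | 0 pending]
  bind f := d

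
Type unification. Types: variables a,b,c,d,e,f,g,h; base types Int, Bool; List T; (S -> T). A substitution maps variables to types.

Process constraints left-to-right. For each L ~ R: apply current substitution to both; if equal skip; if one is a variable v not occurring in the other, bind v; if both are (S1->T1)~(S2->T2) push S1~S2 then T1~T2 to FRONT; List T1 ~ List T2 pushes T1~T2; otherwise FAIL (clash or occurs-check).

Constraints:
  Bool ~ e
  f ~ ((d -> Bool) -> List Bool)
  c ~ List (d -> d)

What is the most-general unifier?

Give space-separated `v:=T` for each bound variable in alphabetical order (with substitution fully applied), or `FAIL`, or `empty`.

Answer: c:=List (d -> d) e:=Bool f:=((d -> Bool) -> List Bool)

Derivation:
step 1: unify Bool ~ e  [subst: {-} | 2 pending]
  bind e := Bool
step 2: unify f ~ ((d -> Bool) -> List Bool)  [subst: {e:=Bool} | 1 pending]
  bind f := ((d -> Bool) -> List Bool)
step 3: unify c ~ List (d -> d)  [subst: {e:=Bool, f:=((d -> Bool) -> List Bool)} | 0 pending]
  bind c := List (d -> d)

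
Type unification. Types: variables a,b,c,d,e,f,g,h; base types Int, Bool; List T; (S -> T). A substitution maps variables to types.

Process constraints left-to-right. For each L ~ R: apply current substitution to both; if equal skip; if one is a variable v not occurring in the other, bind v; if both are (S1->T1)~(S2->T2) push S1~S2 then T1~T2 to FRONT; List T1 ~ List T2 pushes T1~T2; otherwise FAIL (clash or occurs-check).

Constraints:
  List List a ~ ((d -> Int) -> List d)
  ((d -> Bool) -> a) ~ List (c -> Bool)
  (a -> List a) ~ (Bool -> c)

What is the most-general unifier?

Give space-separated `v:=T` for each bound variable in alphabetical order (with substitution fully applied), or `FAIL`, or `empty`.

Answer: FAIL

Derivation:
step 1: unify List List a ~ ((d -> Int) -> List d)  [subst: {-} | 2 pending]
  clash: List List a vs ((d -> Int) -> List d)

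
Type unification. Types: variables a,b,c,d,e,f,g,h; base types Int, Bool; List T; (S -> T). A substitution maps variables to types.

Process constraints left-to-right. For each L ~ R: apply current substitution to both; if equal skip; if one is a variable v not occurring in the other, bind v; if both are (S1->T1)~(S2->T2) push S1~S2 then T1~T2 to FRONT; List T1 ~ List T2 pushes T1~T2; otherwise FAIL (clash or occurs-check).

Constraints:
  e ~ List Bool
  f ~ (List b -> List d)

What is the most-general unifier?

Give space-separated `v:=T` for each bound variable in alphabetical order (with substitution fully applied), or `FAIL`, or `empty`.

step 1: unify e ~ List Bool  [subst: {-} | 1 pending]
  bind e := List Bool
step 2: unify f ~ (List b -> List d)  [subst: {e:=List Bool} | 0 pending]
  bind f := (List b -> List d)

Answer: e:=List Bool f:=(List b -> List d)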